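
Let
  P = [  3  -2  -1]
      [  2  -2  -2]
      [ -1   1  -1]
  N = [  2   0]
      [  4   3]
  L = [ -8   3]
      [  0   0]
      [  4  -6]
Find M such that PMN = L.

Isolating M: multiply by P⁻¹ from the left and N⁻¹ from the right, so M = P⁻¹LN⁻¹.
P has determinant 4; P⁻¹ = [[1, -3/4, 1/2], [1, -1, 1], [0, -1/4, -1/2]].
N has determinant 6; N⁻¹ = [[1/2, 0], [-2/3, 1/3]].
P⁻¹L = [[-6, 0], [-4, -3], [-2, 3]].
M = (P⁻¹L)N⁻¹ = [[-3, 0], [0, -1], [-3, 1]].

M = [[-3, 0], [0, -1], [-3, 1]]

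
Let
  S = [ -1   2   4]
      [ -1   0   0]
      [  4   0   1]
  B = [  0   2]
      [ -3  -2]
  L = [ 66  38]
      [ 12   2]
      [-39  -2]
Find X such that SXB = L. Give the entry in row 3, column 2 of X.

-3

X = S⁻¹LB⁻¹ (apply S⁻¹ on the left and B⁻¹ on the right).
S has determinant 2; S⁻¹ = [[0, -1, 0], [1/2, -17/2, -2], [0, 4, 1]].
det B = 6, so B⁻¹ = [[-1/3, -1/3], [1/2, 0]].
S⁻¹L = [[-12, -2], [9, 6], [9, 6]].
X = (S⁻¹L)B⁻¹ = [[3, 4], [0, -3], [0, -3]].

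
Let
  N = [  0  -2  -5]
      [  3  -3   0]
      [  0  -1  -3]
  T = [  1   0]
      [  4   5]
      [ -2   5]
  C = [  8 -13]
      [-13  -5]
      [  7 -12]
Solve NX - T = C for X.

X = [[-5, 4], [-2, 4], [-1, 1]]

NX = C + T = [[9, -13], [-9, 0], [5, -7]].
Left-multiplying both sides by N⁻¹ gives X = N⁻¹(C + T).
N has determinant -3; N⁻¹ = [[-3, 1/3, 5], [-3, 0, 5], [1, 0, -2]].
X = N⁻¹(C + T) = [[-5, 4], [-2, 4], [-1, 1]].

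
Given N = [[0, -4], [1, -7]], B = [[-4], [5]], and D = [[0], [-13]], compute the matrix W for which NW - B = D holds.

NW = D + B = [[-4], [-8]].
Left-multiplying both sides by N⁻¹ gives W = N⁻¹(D + B).
det N = 4; the adjugate gives N⁻¹ = [[-7/4, 1], [-1/4, 0]].
W = N⁻¹(D + B) = [[-1], [1]].

W = [[-1], [1]]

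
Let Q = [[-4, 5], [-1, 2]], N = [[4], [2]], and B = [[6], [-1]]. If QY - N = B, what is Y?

QY = B + N = [[10], [1]].
Since Q multiplies Y on the left, Y = Q⁻¹(B + N).
det Q = -3, so Q⁻¹ = [[-2/3, 5/3], [-1/3, 4/3]].
Y = Q⁻¹(B + N) = [[-5], [-2]].

Y = [[-5], [-2]]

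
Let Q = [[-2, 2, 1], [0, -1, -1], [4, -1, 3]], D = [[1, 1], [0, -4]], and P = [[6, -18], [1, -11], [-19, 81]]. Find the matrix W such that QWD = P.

W = [[-3, -5], [1, -1], [-2, -2]]

W = Q⁻¹PD⁻¹ (apply Q⁻¹ on the left and D⁻¹ on the right).
det Q = 4; the adjugate gives Q⁻¹ = [[-1, -7/4, -1/4], [-1, -5/2, -1/2], [1, 3/2, 1/2]].
det D = -4; the adjugate gives D⁻¹ = [[1, 1/4], [0, -1/4]].
Q⁻¹P = [[-3, 17], [1, 5], [-2, 6]].
W = (Q⁻¹P)D⁻¹ = [[-3, -5], [1, -1], [-2, -2]].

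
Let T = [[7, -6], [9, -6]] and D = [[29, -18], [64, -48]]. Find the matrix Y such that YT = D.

Y = [[-1, 4], [4, 4]]

T is on the right of Y, so right-multiply by T⁻¹: Y = DT⁻¹.
det T = 12; the adjugate gives T⁻¹ = [[-1/2, 1/2], [-3/4, 7/12]].
Y = DT⁻¹ = [[29, -18], [64, -48]] · [[-1/2, 1/2], [-3/4, 7/12]] = [[-1, 4], [4, 4]].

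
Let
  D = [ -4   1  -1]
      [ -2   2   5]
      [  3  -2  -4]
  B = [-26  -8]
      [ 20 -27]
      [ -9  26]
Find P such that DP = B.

P = [[5, 4], [0, 3], [6, -5]]

Left-multiplying both sides by D⁻¹ gives P = D⁻¹B.
det D = 1; the adjugate gives D⁻¹ = [[2, 6, 7], [7, 19, 22], [-2, -5, -6]].
P = D⁻¹B = [[2, 6, 7], [7, 19, 22], [-2, -5, -6]] · [[-26, -8], [20, -27], [-9, 26]] = [[5, 4], [0, 3], [6, -5]].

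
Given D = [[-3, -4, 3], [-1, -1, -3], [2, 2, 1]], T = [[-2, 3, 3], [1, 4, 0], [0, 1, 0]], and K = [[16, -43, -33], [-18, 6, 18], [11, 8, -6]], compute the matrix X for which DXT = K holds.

X = [[-5, 3, -4], [5, 0, -2], [-2, 1, -2]]

Left-multiply by D⁻¹ and right-multiply by T⁻¹: X = D⁻¹KT⁻¹.
det D = 5, so D⁻¹ = [[1, 2, 3], [-1, -9/5, -12/5], [0, -2/5, -1/5]].
T has determinant 3; T⁻¹ = [[0, 1, -4], [0, 0, 1], [1/3, 2/3, -11/3]].
D⁻¹K = [[13, -7, -15], [-10, 13, 15], [5, -4, -6]].
X = (D⁻¹K)T⁻¹ = [[-5, 3, -4], [5, 0, -2], [-2, 1, -2]].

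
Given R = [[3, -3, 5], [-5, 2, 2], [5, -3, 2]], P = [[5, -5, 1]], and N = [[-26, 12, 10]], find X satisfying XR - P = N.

X = [[3, 2, -4]]

XR = N + P = [[-21, 7, 11]].
R is on the right of X, so right-multiply by R⁻¹: X = (N + P)R⁻¹.
det R = -5, so R⁻¹ = [[-2, 9/5, 16/5], [-4, 19/5, 31/5], [-1, 6/5, 9/5]].
X = (N + P)R⁻¹ = [[3, 2, -4]].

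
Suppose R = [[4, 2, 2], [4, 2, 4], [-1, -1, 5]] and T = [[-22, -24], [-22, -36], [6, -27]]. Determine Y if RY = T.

Y = [[-5, -3], [-1, 0], [0, -6]]

Left-multiplying both sides by R⁻¹ gives Y = R⁻¹T.
det R = 4; the adjugate gives R⁻¹ = [[7/2, -3, 1], [-6, 11/2, -2], [-1/2, 1/2, 0]].
Y = R⁻¹T = [[7/2, -3, 1], [-6, 11/2, -2], [-1/2, 1/2, 0]] · [[-22, -24], [-22, -36], [6, -27]] = [[-5, -3], [-1, 0], [0, -6]].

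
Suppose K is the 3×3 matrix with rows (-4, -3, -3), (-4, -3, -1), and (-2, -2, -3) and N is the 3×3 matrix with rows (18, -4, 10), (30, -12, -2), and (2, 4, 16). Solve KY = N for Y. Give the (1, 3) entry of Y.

Since K multiplies Y on the left, Y = K⁻¹N.
K has determinant -4; K⁻¹ = [[-7/4, 3/4, 3/2], [5/2, -3/2, -2], [-1/2, 1/2, 0]].
Y = K⁻¹N = [[-7/4, 3/4, 3/2], [5/2, -3/2, -2], [-1/2, 1/2, 0]] · [[18, -4, 10], [30, -12, -2], [2, 4, 16]] = [[-6, 4, 5], [-4, 0, -4], [6, -4, -6]].

5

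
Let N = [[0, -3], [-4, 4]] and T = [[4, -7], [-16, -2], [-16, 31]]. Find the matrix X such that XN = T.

X = [[1, -1], [6, 4], [-5, 4]]

Since N sits to the right of X, X = TN⁻¹.
det N = -12; the adjugate gives N⁻¹ = [[-1/3, -1/4], [-1/3, 0]].
X = TN⁻¹ = [[4, -7], [-16, -2], [-16, 31]] · [[-1/3, -1/4], [-1/3, 0]] = [[1, -1], [6, 4], [-5, 4]].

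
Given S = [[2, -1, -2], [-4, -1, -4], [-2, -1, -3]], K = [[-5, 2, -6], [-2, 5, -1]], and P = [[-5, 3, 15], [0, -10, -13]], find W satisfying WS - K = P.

W = [[-4, 2, -3], [3, 2, 0]]

WS = P + K = [[-10, 5, 9], [-2, -5, -14]].
S is on the right of W, so right-multiply by S⁻¹: W = (P + K)S⁻¹.
det S = -2, so S⁻¹ = [[1/2, 1/2, -1], [2, 5, -8], [-1, -2, 3]].
W = (P + K)S⁻¹ = [[-4, 2, -3], [3, 2, 0]].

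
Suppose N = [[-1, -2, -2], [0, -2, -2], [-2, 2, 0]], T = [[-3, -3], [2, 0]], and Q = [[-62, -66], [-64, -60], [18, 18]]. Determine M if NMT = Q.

M = [[-2, -4], [-5, -4], [-5, 5]]

M = N⁻¹QT⁻¹ (apply N⁻¹ on the left and T⁻¹ on the right).
N has determinant -4; N⁻¹ = [[-1, 1, 0], [-1, 1, 1/2], [1, -3/2, -1/2]].
T has determinant 6; T⁻¹ = [[0, 1/2], [-1/3, -1/2]].
N⁻¹Q = [[-2, 6], [7, 15], [25, 15]].
M = (N⁻¹Q)T⁻¹ = [[-2, -4], [-5, -4], [-5, 5]].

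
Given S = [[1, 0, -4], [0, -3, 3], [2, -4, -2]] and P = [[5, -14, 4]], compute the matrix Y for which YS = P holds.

Y = [[-5, -2, 5]]

S is on the right of Y, so right-multiply by S⁻¹: Y = PS⁻¹.
S has determinant -6; S⁻¹ = [[-3, -8/3, 2], [-1, -1, 1/2], [-1, -2/3, 1/2]].
Y = PS⁻¹ = [[5, -14, 4]] · [[-3, -8/3, 2], [-1, -1, 1/2], [-1, -2/3, 1/2]] = [[-5, -2, 5]].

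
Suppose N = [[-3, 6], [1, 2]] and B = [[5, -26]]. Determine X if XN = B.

X = [[-3, -4]]

Since N sits to the right of X, X = BN⁻¹.
det N = -12; the adjugate gives N⁻¹ = [[-1/6, 1/2], [1/12, 1/4]].
X = BN⁻¹ = [[5, -26]] · [[-1/6, 1/2], [1/12, 1/4]] = [[-3, -4]].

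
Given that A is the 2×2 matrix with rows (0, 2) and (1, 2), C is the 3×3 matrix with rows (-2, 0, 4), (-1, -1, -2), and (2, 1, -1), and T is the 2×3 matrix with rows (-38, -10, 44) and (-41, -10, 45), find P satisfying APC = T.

P = A⁻¹TC⁻¹ (apply A⁻¹ on the left and C⁻¹ on the right).
A has determinant -2; A⁻¹ = [[-1, 1], [1/2, 0]].
det C = -2; the adjugate gives C⁻¹ = [[-3/2, -2, -2], [5/2, 3, 4], [-1/2, -1, -1]].
A⁻¹T = [[-3, 0, 1], [-19, -5, 22]].
P = (A⁻¹T)C⁻¹ = [[4, 5, 5], [5, 1, -4]].

P = [[4, 5, 5], [5, 1, -4]]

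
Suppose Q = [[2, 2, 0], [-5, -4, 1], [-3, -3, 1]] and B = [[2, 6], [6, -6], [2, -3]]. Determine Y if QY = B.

Y = [[-5, 0], [6, 3], [5, 6]]

Left-multiplying both sides by Q⁻¹ gives Y = Q⁻¹B.
Q has determinant 2; Q⁻¹ = [[-1/2, -1, 1], [1, 1, -1], [3/2, 0, 1]].
Y = Q⁻¹B = [[-1/2, -1, 1], [1, 1, -1], [3/2, 0, 1]] · [[2, 6], [6, -6], [2, -3]] = [[-5, 0], [6, 3], [5, 6]].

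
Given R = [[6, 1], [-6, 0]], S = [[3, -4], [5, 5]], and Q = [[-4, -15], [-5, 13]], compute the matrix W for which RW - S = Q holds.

W = [[0, -3], [-1, -1]]

RW = Q + S = [[-1, -19], [0, 18]].
Since R multiplies W on the left, W = R⁻¹(Q + S).
R has determinant 6; R⁻¹ = [[0, -1/6], [1, 1]].
W = R⁻¹(Q + S) = [[0, -3], [-1, -1]].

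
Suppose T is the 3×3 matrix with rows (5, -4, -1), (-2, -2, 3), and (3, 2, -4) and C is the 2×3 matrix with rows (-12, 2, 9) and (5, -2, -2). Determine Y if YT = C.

Since T sits to the right of Y, Y = CT⁻¹.
T has determinant 4; T⁻¹ = [[1/2, -9/2, -7/2], [1/4, -17/4, -13/4], [1/2, -11/2, -9/2]].
Y = CT⁻¹ = [[-12, 2, 9], [5, -2, -2]] · [[1/2, -9/2, -7/2], [1/4, -17/4, -13/4], [1/2, -11/2, -9/2]] = [[-1, -4, -5], [1, -3, -2]].

Y = [[-1, -4, -5], [1, -3, -2]]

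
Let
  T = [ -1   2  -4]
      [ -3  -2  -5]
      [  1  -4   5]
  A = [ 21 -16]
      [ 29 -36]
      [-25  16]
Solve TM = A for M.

M = [[1, 4], [-1, 2], [-6, 4]]

T is on the left of M, so left-multiply by T⁻¹: M = T⁻¹A.
T has determinant -6; T⁻¹ = [[5, -1, 3], [-5/3, 1/6, -7/6], [-7/3, 1/3, -4/3]].
M = T⁻¹A = [[5, -1, 3], [-5/3, 1/6, -7/6], [-7/3, 1/3, -4/3]] · [[21, -16], [29, -36], [-25, 16]] = [[1, 4], [-1, 2], [-6, 4]].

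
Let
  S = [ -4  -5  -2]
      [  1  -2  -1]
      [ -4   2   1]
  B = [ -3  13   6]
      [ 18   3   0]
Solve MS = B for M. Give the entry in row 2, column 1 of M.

-3

Right-multiplying both sides by S⁻¹ gives M = BS⁻¹.
det S = -3; the adjugate gives S⁻¹ = [[0, -1/3, -1/3], [-1, 4, 2], [2, -28/3, -13/3]].
M = BS⁻¹ = [[-3, 13, 6], [18, 3, 0]] · [[0, -1/3, -1/3], [-1, 4, 2], [2, -28/3, -13/3]] = [[-1, -3, 1], [-3, 6, 0]].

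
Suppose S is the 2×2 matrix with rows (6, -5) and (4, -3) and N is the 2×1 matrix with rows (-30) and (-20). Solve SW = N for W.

Left-multiplying both sides by S⁻¹ gives W = S⁻¹N.
det S = 2; the adjugate gives S⁻¹ = [[-3/2, 5/2], [-2, 3]].
W = S⁻¹N = [[-3/2, 5/2], [-2, 3]] · [[-30], [-20]] = [[-5], [0]].

W = [[-5], [0]]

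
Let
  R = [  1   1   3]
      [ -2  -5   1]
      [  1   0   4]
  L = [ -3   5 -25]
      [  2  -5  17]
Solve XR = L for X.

X = [[-5, -2, -2], [0, 1, 4]]

Right-multiplying both sides by R⁻¹ gives X = LR⁻¹.
det R = 4, so R⁻¹ = [[-5, -1, 4], [9/4, 1/4, -7/4], [5/4, 1/4, -3/4]].
X = LR⁻¹ = [[-3, 5, -25], [2, -5, 17]] · [[-5, -1, 4], [9/4, 1/4, -7/4], [5/4, 1/4, -3/4]] = [[-5, -2, -2], [0, 1, 4]].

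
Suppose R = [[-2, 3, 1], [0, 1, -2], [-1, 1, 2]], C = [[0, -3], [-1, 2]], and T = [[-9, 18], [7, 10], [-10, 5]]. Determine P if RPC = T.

Left-multiply by R⁻¹ and right-multiply by C⁻¹: P = R⁻¹TC⁻¹.
det R = -1, so R⁻¹ = [[-4, 5, 7], [-2, 3, 4], [-1, 1, 2]].
C has determinant -3; C⁻¹ = [[-2/3, -1], [-1/3, 0]].
R⁻¹T = [[1, 13], [-1, 14], [-4, 2]].
P = (R⁻¹T)C⁻¹ = [[-5, -1], [-4, 1], [2, 4]].

P = [[-5, -1], [-4, 1], [2, 4]]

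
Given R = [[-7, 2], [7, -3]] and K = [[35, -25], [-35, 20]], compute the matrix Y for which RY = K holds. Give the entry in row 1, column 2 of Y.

5

R is on the left of Y, so left-multiply by R⁻¹: Y = R⁻¹K.
R has determinant 7; R⁻¹ = [[-3/7, -2/7], [-1, -1]].
Y = R⁻¹K = [[-3/7, -2/7], [-1, -1]] · [[35, -25], [-35, 20]] = [[-5, 5], [0, 5]].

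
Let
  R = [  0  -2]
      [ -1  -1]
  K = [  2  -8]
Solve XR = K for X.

X = [[5, -2]]

R is on the right of X, so right-multiply by R⁻¹: X = KR⁻¹.
R has determinant -2; R⁻¹ = [[1/2, -1], [-1/2, 0]].
X = KR⁻¹ = [[2, -8]] · [[1/2, -1], [-1/2, 0]] = [[5, -2]].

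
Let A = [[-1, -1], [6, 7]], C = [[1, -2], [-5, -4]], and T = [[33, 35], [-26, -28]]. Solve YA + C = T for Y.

Y = [[-2, 5], [3, -3]]

YA = T − C = [[32, 37], [-21, -24]].
Right-multiplying both sides by A⁻¹ gives Y = (T − C)A⁻¹.
A has determinant -1; A⁻¹ = [[-7, -1], [6, 1]].
Y = (T − C)A⁻¹ = [[-2, 5], [3, -3]].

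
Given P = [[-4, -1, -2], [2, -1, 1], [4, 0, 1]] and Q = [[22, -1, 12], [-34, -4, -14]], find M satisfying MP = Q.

Right-multiplying both sides by P⁻¹ gives M = QP⁻¹.
det P = -6; the adjugate gives P⁻¹ = [[1/6, -1/6, 1/2], [-1/3, -2/3, 0], [-2/3, 2/3, -1]].
M = QP⁻¹ = [[22, -1, 12], [-34, -4, -14]] · [[1/6, -1/6, 1/2], [-1/3, -2/3, 0], [-2/3, 2/3, -1]] = [[-4, 5, -1], [5, -1, -3]].

M = [[-4, 5, -1], [5, -1, -3]]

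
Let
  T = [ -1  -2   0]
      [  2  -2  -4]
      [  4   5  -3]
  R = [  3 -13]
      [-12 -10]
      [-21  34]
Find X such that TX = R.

Left-multiplying both sides by T⁻¹ gives X = T⁻¹R.
det T = -6; the adjugate gives T⁻¹ = [[-13/3, 1, -4/3], [5/3, -1/2, 2/3], [-3, 1/2, -1]].
X = T⁻¹R = [[-13/3, 1, -4/3], [5/3, -1/2, 2/3], [-3, 1/2, -1]] · [[3, -13], [-12, -10], [-21, 34]] = [[3, 1], [-3, 6], [6, 0]].

X = [[3, 1], [-3, 6], [6, 0]]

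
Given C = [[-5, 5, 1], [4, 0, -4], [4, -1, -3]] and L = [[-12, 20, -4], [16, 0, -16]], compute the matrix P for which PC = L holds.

C is on the right of P, so right-multiply by C⁻¹: P = LC⁻¹.
C has determinant -4; C⁻¹ = [[1, -7/2, 5], [1, -11/4, 4], [1, -15/4, 5]].
P = LC⁻¹ = [[-12, 20, -4], [16, 0, -16]] · [[1, -7/2, 5], [1, -11/4, 4], [1, -15/4, 5]] = [[4, 2, 0], [0, 4, 0]].

P = [[4, 2, 0], [0, 4, 0]]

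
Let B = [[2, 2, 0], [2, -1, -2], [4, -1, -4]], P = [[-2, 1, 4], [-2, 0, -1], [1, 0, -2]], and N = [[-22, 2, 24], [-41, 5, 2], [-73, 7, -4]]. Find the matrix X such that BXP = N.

Left-multiply by B⁻¹ and right-multiply by P⁻¹: X = B⁻¹NP⁻¹.
det B = 4, so B⁻¹ = [[1/2, 2, -1], [0, -2, 1], [1/2, 5/2, -3/2]].
P has determinant -5; P⁻¹ = [[0, -2/5, 1/5], [1, 0, 2], [0, -1/5, -2/5]].
B⁻¹N = [[-20, 4, 20], [9, -3, -8], [-4, 3, 23]].
X = (B⁻¹N)P⁻¹ = [[4, 4, -4], [-3, -2, -1], [3, -3, -4]].

X = [[4, 4, -4], [-3, -2, -1], [3, -3, -4]]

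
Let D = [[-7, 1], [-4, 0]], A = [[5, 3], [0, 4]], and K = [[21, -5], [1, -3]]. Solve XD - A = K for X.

XD = K + A = [[26, -2], [1, 1]].
D is on the right of X, so right-multiply by D⁻¹: X = (K + A)D⁻¹.
det D = 4; the adjugate gives D⁻¹ = [[0, -1/4], [1, -7/4]].
X = (K + A)D⁻¹ = [[-2, -3], [1, -2]].

X = [[-2, -3], [1, -2]]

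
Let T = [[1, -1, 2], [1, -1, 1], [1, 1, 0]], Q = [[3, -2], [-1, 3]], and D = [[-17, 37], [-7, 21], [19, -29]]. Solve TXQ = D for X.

X = T⁻¹DQ⁻¹ (apply T⁻¹ on the left and Q⁻¹ on the right).
det T = 2; the adjugate gives T⁻¹ = [[-1/2, 1, 1/2], [1/2, -1, 1/2], [1, -1, 0]].
det Q = 7; the adjugate gives Q⁻¹ = [[3/7, 2/7], [1/7, 3/7]].
T⁻¹D = [[11, -12], [8, -17], [-10, 16]].
X = (T⁻¹D)Q⁻¹ = [[3, -2], [1, -5], [-2, 4]].

X = [[3, -2], [1, -5], [-2, 4]]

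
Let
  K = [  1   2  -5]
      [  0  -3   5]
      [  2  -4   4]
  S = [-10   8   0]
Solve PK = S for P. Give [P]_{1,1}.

Right-multiplying both sides by K⁻¹ gives P = SK⁻¹.
K has determinant -2; K⁻¹ = [[-4, -6, 5/2], [-5, -7, 5/2], [-3, -4, 3/2]].
P = SK⁻¹ = [[-10, 8, 0]] · [[-4, -6, 5/2], [-5, -7, 5/2], [-3, -4, 3/2]] = [[0, 4, -5]].

0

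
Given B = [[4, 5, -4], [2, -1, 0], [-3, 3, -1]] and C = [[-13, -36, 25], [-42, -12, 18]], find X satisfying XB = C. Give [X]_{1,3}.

-5

B is on the right of X, so right-multiply by B⁻¹: X = CB⁻¹.
B has determinant 2; B⁻¹ = [[1/2, -7/2, -2], [1, -8, -4], [3/2, -27/2, -7]].
X = CB⁻¹ = [[-13, -36, 25], [-42, -12, 18]] · [[1/2, -7/2, -2], [1, -8, -4], [3/2, -27/2, -7]] = [[-5, -4, -5], [-6, 0, 6]].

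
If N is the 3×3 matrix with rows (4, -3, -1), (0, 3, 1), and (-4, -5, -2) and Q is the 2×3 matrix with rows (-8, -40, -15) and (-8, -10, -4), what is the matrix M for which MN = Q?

M = [[3, -2, 5], [0, 0, 2]]

Right-multiplying both sides by N⁻¹ gives M = QN⁻¹.
det N = -4; the adjugate gives N⁻¹ = [[1/4, 1/4, 0], [1, 3, 1], [-3, -8, -3]].
M = QN⁻¹ = [[-8, -40, -15], [-8, -10, -4]] · [[1/4, 1/4, 0], [1, 3, 1], [-3, -8, -3]] = [[3, -2, 5], [0, 0, 2]].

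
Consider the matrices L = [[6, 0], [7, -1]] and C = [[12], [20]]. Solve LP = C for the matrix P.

P = [[2], [-6]]

Left-multiplying both sides by L⁻¹ gives P = L⁻¹C.
L has determinant -6; L⁻¹ = [[1/6, 0], [7/6, -1]].
P = L⁻¹C = [[1/6, 0], [7/6, -1]] · [[12], [20]] = [[2], [-6]].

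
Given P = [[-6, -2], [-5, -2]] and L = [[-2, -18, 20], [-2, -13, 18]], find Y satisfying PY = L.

Y = [[0, 5, -2], [1, -6, -4]]

Left-multiplying both sides by P⁻¹ gives Y = P⁻¹L.
P has determinant 2; P⁻¹ = [[-1, 1], [5/2, -3]].
Y = P⁻¹L = [[-1, 1], [5/2, -3]] · [[-2, -18, 20], [-2, -13, 18]] = [[0, 5, -2], [1, -6, -4]].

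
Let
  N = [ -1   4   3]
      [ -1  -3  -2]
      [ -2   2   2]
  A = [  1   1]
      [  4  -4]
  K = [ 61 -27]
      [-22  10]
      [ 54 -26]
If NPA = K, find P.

P = [[-4, -2], [4, 0], [-1, 3]]

Isolating P: multiply by N⁻¹ from the left and A⁻¹ from the right, so P = N⁻¹KA⁻¹.
det N = 2; the adjugate gives N⁻¹ = [[-1, -1, 1/2], [3, 2, -5/2], [-4, -3, 7/2]].
det A = -8, so A⁻¹ = [[1/2, 1/8], [1/2, -1/8]].
N⁻¹K = [[-12, 4], [4, 4], [11, -13]].
P = (N⁻¹K)A⁻¹ = [[-4, -2], [4, 0], [-1, 3]].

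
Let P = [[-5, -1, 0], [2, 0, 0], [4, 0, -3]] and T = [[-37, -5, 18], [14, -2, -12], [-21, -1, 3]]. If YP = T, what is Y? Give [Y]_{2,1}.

Since P sits to the right of Y, Y = TP⁻¹.
P has determinant -6; P⁻¹ = [[0, 1/2, 0], [-1, -5/2, 0], [0, 2/3, -1/3]].
Y = TP⁻¹ = [[-37, -5, 18], [14, -2, -12], [-21, -1, 3]] · [[0, 1/2, 0], [-1, -5/2, 0], [0, 2/3, -1/3]] = [[5, 6, -6], [2, 4, 4], [1, -6, -1]].

2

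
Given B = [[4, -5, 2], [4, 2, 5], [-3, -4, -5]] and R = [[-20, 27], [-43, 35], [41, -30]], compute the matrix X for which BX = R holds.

B is on the left of X, so left-multiply by B⁻¹: X = B⁻¹R.
B has determinant -5; B⁻¹ = [[-2, 33/5, 29/5], [-1, 14/5, 12/5], [2, -31/5, -28/5]].
X = B⁻¹R = [[-2, 33/5, 29/5], [-1, 14/5, 12/5], [2, -31/5, -28/5]] · [[-20, 27], [-43, 35], [41, -30]] = [[-6, 3], [-2, -1], [-3, 5]].

X = [[-6, 3], [-2, -1], [-3, 5]]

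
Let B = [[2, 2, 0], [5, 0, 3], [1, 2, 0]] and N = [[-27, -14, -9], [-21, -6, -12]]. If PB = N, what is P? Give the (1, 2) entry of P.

-3

Since B sits to the right of P, P = NB⁻¹.
det B = -6, so B⁻¹ = [[1, 0, -1], [-1/2, 0, 1], [-5/3, 1/3, 5/3]].
P = NB⁻¹ = [[-27, -14, -9], [-21, -6, -12]] · [[1, 0, -1], [-1/2, 0, 1], [-5/3, 1/3, 5/3]] = [[-5, -3, -2], [2, -4, -5]].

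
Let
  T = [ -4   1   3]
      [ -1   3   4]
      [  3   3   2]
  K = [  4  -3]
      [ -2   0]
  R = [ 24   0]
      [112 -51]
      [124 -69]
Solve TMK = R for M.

M = [[2, -1], [5, -1], [1, -5]]

Left-multiply by T⁻¹ and right-multiply by K⁻¹: M = T⁻¹RK⁻¹.
T has determinant 2; T⁻¹ = [[-3, 7/2, -5/2], [7, -17/2, 13/2], [-6, 15/2, -11/2]].
det K = -6; the adjugate gives K⁻¹ = [[0, -1/2], [-1/3, -2/3]].
T⁻¹R = [[10, -6], [22, -15], [14, -3]].
M = (T⁻¹R)K⁻¹ = [[2, -1], [5, -1], [1, -5]].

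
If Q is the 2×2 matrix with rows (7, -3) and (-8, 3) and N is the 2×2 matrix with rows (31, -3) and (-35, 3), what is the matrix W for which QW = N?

Q is on the left of W, so left-multiply by Q⁻¹: W = Q⁻¹N.
det Q = -3; the adjugate gives Q⁻¹ = [[-1, -1], [-8/3, -7/3]].
W = Q⁻¹N = [[-1, -1], [-8/3, -7/3]] · [[31, -3], [-35, 3]] = [[4, 0], [-1, 1]].

W = [[4, 0], [-1, 1]]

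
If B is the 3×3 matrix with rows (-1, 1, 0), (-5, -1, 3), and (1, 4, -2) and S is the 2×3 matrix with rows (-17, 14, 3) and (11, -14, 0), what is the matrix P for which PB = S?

P = [[5, 3, 3], [-4, -2, -3]]

Right-multiplying both sides by B⁻¹ gives P = SB⁻¹.
det B = 3, so B⁻¹ = [[-10/3, 2/3, 1], [-7/3, 2/3, 1], [-19/3, 5/3, 2]].
P = SB⁻¹ = [[-17, 14, 3], [11, -14, 0]] · [[-10/3, 2/3, 1], [-7/3, 2/3, 1], [-19/3, 5/3, 2]] = [[5, 3, 3], [-4, -2, -3]].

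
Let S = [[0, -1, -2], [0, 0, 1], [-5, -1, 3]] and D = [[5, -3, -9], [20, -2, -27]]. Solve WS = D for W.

W = [[4, 2, -1], [6, -3, -4]]

Since S sits to the right of W, W = DS⁻¹.
S has determinant 5; S⁻¹ = [[1/5, 1, -1/5], [-1, -2, 0], [0, 1, 0]].
W = DS⁻¹ = [[5, -3, -9], [20, -2, -27]] · [[1/5, 1, -1/5], [-1, -2, 0], [0, 1, 0]] = [[4, 2, -1], [6, -3, -4]].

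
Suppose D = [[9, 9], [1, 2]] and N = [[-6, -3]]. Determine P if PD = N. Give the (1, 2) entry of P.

Right-multiplying both sides by D⁻¹ gives P = ND⁻¹.
D has determinant 9; D⁻¹ = [[2/9, -1], [-1/9, 1]].
P = ND⁻¹ = [[-6, -3]] · [[2/9, -1], [-1/9, 1]] = [[-1, 3]].

3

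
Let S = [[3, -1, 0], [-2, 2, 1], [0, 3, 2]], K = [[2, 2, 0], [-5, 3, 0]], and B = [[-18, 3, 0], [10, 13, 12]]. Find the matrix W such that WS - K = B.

WS = B + K = [[-16, 5, 0], [5, 16, 12]].
Right-multiplying both sides by S⁻¹ gives W = (B + K)S⁻¹.
det S = -1, so S⁻¹ = [[-1, -2, 1], [-4, -6, 3], [6, 9, -4]].
W = (B + K)S⁻¹ = [[-4, 2, -1], [3, 2, 5]].

W = [[-4, 2, -1], [3, 2, 5]]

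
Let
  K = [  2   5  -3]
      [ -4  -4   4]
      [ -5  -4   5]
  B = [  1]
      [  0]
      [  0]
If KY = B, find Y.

Y = [[-1], [0], [-1]]

K is on the left of Y, so left-multiply by K⁻¹: Y = K⁻¹B.
K has determinant 4; K⁻¹ = [[-1, -13/4, 2], [0, -5/4, 1], [-1, -17/4, 3]].
Y = K⁻¹B = [[-1, -13/4, 2], [0, -5/4, 1], [-1, -17/4, 3]] · [[1], [0], [0]] = [[-1], [0], [-1]].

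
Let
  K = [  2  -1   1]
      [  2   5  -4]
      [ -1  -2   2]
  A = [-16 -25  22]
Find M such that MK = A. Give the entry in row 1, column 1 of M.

-2

K is on the right of M, so right-multiply by K⁻¹: M = AK⁻¹.
det K = 5; the adjugate gives K⁻¹ = [[2/5, 0, -1/5], [0, 1, 2], [1/5, 1, 12/5]].
M = AK⁻¹ = [[-16, -25, 22]] · [[2/5, 0, -1/5], [0, 1, 2], [1/5, 1, 12/5]] = [[-2, -3, 6]].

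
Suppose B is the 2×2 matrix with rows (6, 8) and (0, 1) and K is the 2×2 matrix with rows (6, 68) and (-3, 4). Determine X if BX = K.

Left-multiplying both sides by B⁻¹ gives X = B⁻¹K.
B has determinant 6; B⁻¹ = [[1/6, -4/3], [0, 1]].
X = B⁻¹K = [[1/6, -4/3], [0, 1]] · [[6, 68], [-3, 4]] = [[5, 6], [-3, 4]].

X = [[5, 6], [-3, 4]]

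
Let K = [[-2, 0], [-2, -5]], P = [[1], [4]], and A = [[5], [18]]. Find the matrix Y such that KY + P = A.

Y = [[-2], [-2]]

KY = A − P = [[4], [14]].
K is on the left of Y, so left-multiply by K⁻¹: Y = K⁻¹(A − P).
det K = 10, so K⁻¹ = [[-1/2, 0], [1/5, -1/5]].
Y = K⁻¹(A − P) = [[-2], [-2]].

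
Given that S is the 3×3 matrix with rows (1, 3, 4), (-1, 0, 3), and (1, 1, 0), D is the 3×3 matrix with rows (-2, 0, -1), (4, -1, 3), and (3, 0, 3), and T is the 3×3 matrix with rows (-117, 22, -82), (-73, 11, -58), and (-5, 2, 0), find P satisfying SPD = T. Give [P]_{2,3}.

2

Left-multiply by S⁻¹ and right-multiply by D⁻¹: P = S⁻¹TD⁻¹.
det S = 2, so S⁻¹ = [[-3/2, 2, 9/2], [3/2, -2, -7/2], [-1/2, 1, 3/2]].
D has determinant 3; D⁻¹ = [[-1, 0, -1/3], [-1, -1, 2/3], [1, 0, 2/3]].
S⁻¹T = [[7, -2, 7], [-12, 4, -7], [-22, 3, -17]].
P = (S⁻¹T)D⁻¹ = [[2, 2, 1], [1, -4, 2], [2, -3, -2]].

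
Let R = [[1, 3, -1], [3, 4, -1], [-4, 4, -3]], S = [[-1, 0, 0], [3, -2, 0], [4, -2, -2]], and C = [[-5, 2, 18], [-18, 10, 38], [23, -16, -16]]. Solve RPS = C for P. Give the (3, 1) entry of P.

5

Isolating P: multiply by R⁻¹ from the left and S⁻¹ from the right, so P = R⁻¹CS⁻¹.
R has determinant 3; R⁻¹ = [[-8/3, 5/3, 1/3], [13/3, -7/3, -2/3], [28/3, -16/3, -5/3]].
det S = -4, so S⁻¹ = [[-1, 0, 0], [-3/2, -1/2, 0], [-1/2, 1/2, -1/2]].
R⁻¹C = [[-9, 6, 10], [5, -4, 0], [11, -8, -8]].
P = (R⁻¹C)S⁻¹ = [[-5, 2, -5], [1, 2, 0], [5, 0, 4]].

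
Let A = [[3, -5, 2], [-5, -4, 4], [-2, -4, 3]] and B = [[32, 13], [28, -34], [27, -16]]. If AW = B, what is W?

Left-multiplying both sides by A⁻¹ gives W = A⁻¹B.
det A = 1, so A⁻¹ = [[4, 7, -12], [7, 13, -22], [12, 22, -37]].
W = A⁻¹B = [[4, 7, -12], [7, 13, -22], [12, 22, -37]] · [[32, 13], [28, -34], [27, -16]] = [[0, 6], [-6, 1], [1, 0]].

W = [[0, 6], [-6, 1], [1, 0]]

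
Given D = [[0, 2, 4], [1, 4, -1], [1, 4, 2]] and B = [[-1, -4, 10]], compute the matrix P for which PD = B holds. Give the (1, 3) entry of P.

Right-multiplying both sides by D⁻¹ gives P = BD⁻¹.
det D = -6, so D⁻¹ = [[-2, -2, 3], [1/2, 2/3, -2/3], [0, -1/3, 1/3]].
P = BD⁻¹ = [[-1, -4, 10]] · [[-2, -2, 3], [1/2, 2/3, -2/3], [0, -1/3, 1/3]] = [[0, -4, 3]].

3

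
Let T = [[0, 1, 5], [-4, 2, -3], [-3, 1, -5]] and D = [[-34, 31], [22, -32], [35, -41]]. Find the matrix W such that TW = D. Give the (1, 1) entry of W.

T is on the left of W, so left-multiply by T⁻¹: W = T⁻¹D.
det T = -1; the adjugate gives T⁻¹ = [[7, -10, 13], [11, -15, 20], [-2, 3, -4]].
W = T⁻¹D = [[7, -10, 13], [11, -15, 20], [-2, 3, -4]] · [[-34, 31], [22, -32], [35, -41]] = [[-3, 4], [-4, 1], [-6, 6]].

-3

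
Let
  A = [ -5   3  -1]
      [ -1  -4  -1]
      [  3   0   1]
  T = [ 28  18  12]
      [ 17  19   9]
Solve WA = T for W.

Since A sits to the right of W, W = TA⁻¹.
det A = 2; the adjugate gives A⁻¹ = [[-2, -3/2, -7/2], [-1, -1, -2], [6, 9/2, 23/2]].
W = TA⁻¹ = [[28, 18, 12], [17, 19, 9]] · [[-2, -3/2, -7/2], [-1, -1, -2], [6, 9/2, 23/2]] = [[-2, -6, 4], [1, -4, 6]].

W = [[-2, -6, 4], [1, -4, 6]]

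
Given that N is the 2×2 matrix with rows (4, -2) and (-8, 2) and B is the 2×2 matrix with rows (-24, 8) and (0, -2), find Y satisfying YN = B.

Y = [[-2, 2], [2, 1]]

Right-multiplying both sides by N⁻¹ gives Y = BN⁻¹.
det N = -8; the adjugate gives N⁻¹ = [[-1/4, -1/4], [-1, -1/2]].
Y = BN⁻¹ = [[-24, 8], [0, -2]] · [[-1/4, -1/4], [-1, -1/2]] = [[-2, 2], [2, 1]].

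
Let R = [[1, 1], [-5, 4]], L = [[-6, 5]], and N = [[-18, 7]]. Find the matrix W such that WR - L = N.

WR = N + L = [[-24, 12]].
Since R sits to the right of W, W = (N + L)R⁻¹.
det R = 9; the adjugate gives R⁻¹ = [[4/9, -1/9], [5/9, 1/9]].
W = (N + L)R⁻¹ = [[-4, 4]].

W = [[-4, 4]]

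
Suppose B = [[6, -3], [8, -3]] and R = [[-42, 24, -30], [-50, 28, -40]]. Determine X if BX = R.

Left-multiplying both sides by B⁻¹ gives X = B⁻¹R.
det B = 6; the adjugate gives B⁻¹ = [[-1/2, 1/2], [-4/3, 1]].
X = B⁻¹R = [[-1/2, 1/2], [-4/3, 1]] · [[-42, 24, -30], [-50, 28, -40]] = [[-4, 2, -5], [6, -4, 0]].

X = [[-4, 2, -5], [6, -4, 0]]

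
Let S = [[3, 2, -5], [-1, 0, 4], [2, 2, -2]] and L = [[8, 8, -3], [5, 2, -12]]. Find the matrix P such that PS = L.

S is on the right of P, so right-multiply by S⁻¹: P = LS⁻¹.
det S = -2; the adjugate gives S⁻¹ = [[4, 3, -4], [-3, -2, 7/2], [1, 1, -1]].
P = LS⁻¹ = [[8, 8, -3], [5, 2, -12]] · [[4, 3, -4], [-3, -2, 7/2], [1, 1, -1]] = [[5, 5, -1], [2, -1, -1]].

P = [[5, 5, -1], [2, -1, -1]]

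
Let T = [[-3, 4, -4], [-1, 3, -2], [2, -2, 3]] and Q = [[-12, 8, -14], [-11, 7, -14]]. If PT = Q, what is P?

P = [[4, -4, -2], [2, -3, -4]]

Since T sits to the right of P, P = QT⁻¹.
det T = -3, so T⁻¹ = [[-5/3, 4/3, -4/3], [1/3, 1/3, 2/3], [4/3, -2/3, 5/3]].
P = QT⁻¹ = [[-12, 8, -14], [-11, 7, -14]] · [[-5/3, 4/3, -4/3], [1/3, 1/3, 2/3], [4/3, -2/3, 5/3]] = [[4, -4, -2], [2, -3, -4]].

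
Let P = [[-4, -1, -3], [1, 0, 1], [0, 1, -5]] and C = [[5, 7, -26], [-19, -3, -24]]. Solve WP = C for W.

W = [[-1, 1, 6], [5, 1, 2]]

P is on the right of W, so right-multiply by P⁻¹: W = CP⁻¹.
det P = -4; the adjugate gives P⁻¹ = [[1/4, 2, 1/4], [-5/4, -5, -1/4], [-1/4, -1, -1/4]].
W = CP⁻¹ = [[5, 7, -26], [-19, -3, -24]] · [[1/4, 2, 1/4], [-5/4, -5, -1/4], [-1/4, -1, -1/4]] = [[-1, 1, 6], [5, 1, 2]].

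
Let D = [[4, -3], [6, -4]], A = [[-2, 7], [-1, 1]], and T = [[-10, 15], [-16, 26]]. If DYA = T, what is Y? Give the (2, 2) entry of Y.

0

Isolating Y: multiply by D⁻¹ from the left and A⁻¹ from the right, so Y = D⁻¹TA⁻¹.
det D = 2; the adjugate gives D⁻¹ = [[-2, 3/2], [-3, 2]].
det A = 5, so A⁻¹ = [[1/5, -7/5], [1/5, -2/5]].
D⁻¹T = [[-4, 9], [-2, 7]].
Y = (D⁻¹T)A⁻¹ = [[1, 2], [1, 0]].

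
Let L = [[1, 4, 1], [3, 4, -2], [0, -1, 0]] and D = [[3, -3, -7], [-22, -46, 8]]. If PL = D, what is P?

L is on the right of P, so right-multiply by L⁻¹: P = DL⁻¹.
det L = -5; the adjugate gives L⁻¹ = [[2/5, 1/5, 12/5], [0, 0, -1], [3/5, -1/5, 8/5]].
P = DL⁻¹ = [[3, -3, -7], [-22, -46, 8]] · [[2/5, 1/5, 12/5], [0, 0, -1], [3/5, -1/5, 8/5]] = [[-3, 2, -1], [-4, -6, 6]].

P = [[-3, 2, -1], [-4, -6, 6]]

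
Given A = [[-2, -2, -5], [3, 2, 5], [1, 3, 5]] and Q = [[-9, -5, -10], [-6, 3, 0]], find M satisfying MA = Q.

M = [[-5, -6, -1], [0, -3, 3]]

A is on the right of M, so right-multiply by A⁻¹: M = QA⁻¹.
det A = -5, so A⁻¹ = [[1, 1, 0], [2, 1, 1], [-7/5, -4/5, -2/5]].
M = QA⁻¹ = [[-9, -5, -10], [-6, 3, 0]] · [[1, 1, 0], [2, 1, 1], [-7/5, -4/5, -2/5]] = [[-5, -6, -1], [0, -3, 3]].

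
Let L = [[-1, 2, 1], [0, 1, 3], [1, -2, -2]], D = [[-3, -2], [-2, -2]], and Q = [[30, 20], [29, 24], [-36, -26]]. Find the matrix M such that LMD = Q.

Isolating M: multiply by L⁻¹ from the left and D⁻¹ from the right, so M = L⁻¹QD⁻¹.
det L = 1; the adjugate gives L⁻¹ = [[4, 2, 5], [3, 1, 3], [-1, 0, -1]].
det D = 2, so D⁻¹ = [[-1, 1], [1, -3/2]].
L⁻¹Q = [[-2, -2], [11, 6], [6, 6]].
M = (L⁻¹Q)D⁻¹ = [[0, 1], [-5, 2], [0, -3]].

M = [[0, 1], [-5, 2], [0, -3]]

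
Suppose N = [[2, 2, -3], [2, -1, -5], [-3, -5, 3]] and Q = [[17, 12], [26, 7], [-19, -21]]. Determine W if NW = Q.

W = [[5, 0], [-1, 3], [-3, -2]]

Left-multiplying both sides by N⁻¹ gives W = N⁻¹Q.
det N = 1; the adjugate gives N⁻¹ = [[-28, 9, -13], [9, -3, 4], [-13, 4, -6]].
W = N⁻¹Q = [[-28, 9, -13], [9, -3, 4], [-13, 4, -6]] · [[17, 12], [26, 7], [-19, -21]] = [[5, 0], [-1, 3], [-3, -2]].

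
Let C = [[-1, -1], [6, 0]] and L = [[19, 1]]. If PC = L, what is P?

P = [[-1, 3]]

C is on the right of P, so right-multiply by C⁻¹: P = LC⁻¹.
det C = 6; the adjugate gives C⁻¹ = [[0, 1/6], [-1, -1/6]].
P = LC⁻¹ = [[19, 1]] · [[0, 1/6], [-1, -1/6]] = [[-1, 3]].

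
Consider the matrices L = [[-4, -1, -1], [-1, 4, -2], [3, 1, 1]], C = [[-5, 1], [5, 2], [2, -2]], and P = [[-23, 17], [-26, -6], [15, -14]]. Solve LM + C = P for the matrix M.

LM = P − C = [[-18, 16], [-31, -8], [13, -12]].
L is on the left of M, so left-multiply by L⁻¹: M = L⁻¹(P − C).
L has determinant -6; L⁻¹ = [[-1, 0, -1], [5/6, 1/6, 7/6], [13/6, -1/6, 17/6]].
M = L⁻¹(P − C) = [[5, -4], [-5, -2], [3, 2]].

M = [[5, -4], [-5, -2], [3, 2]]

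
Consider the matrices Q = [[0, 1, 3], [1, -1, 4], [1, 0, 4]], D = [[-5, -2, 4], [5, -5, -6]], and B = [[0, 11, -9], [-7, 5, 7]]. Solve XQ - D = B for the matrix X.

X = [[5, -4, -1], [3, 3, -5]]

XQ = B + D = [[-5, 9, -5], [-2, 0, 1]].
Q is on the right of X, so right-multiply by Q⁻¹: X = (B + D)Q⁻¹.
det Q = 3, so Q⁻¹ = [[-4/3, -4/3, 7/3], [0, -1, 1], [1/3, 1/3, -1/3]].
X = (B + D)Q⁻¹ = [[5, -4, -1], [3, 3, -5]].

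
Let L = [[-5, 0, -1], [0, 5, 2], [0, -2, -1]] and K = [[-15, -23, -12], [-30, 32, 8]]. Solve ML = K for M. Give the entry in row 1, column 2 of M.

-5

Since L sits to the right of M, M = KL⁻¹.
L has determinant 5; L⁻¹ = [[-1/5, 2/5, 1], [0, 1, 2], [0, -2, -5]].
M = KL⁻¹ = [[-15, -23, -12], [-30, 32, 8]] · [[-1/5, 2/5, 1], [0, 1, 2], [0, -2, -5]] = [[3, -5, -1], [6, 4, -6]].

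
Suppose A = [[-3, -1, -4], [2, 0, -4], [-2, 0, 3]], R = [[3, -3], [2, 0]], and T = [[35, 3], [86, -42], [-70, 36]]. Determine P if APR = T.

Left-multiply by A⁻¹ and right-multiply by R⁻¹: P = A⁻¹TR⁻¹.
det A = -2; the adjugate gives A⁻¹ = [[0, -3/2, -2], [-1, 17/2, 10], [0, -1, -1]].
det R = 6, so R⁻¹ = [[0, 1/2], [-1/3, 1/2]].
A⁻¹T = [[11, -9], [-4, 0], [-16, 6]].
P = (A⁻¹T)R⁻¹ = [[3, 1], [0, -2], [-2, -5]].

P = [[3, 1], [0, -2], [-2, -5]]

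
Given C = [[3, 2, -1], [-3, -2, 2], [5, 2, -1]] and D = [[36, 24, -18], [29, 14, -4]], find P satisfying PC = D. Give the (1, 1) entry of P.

C is on the right of P, so right-multiply by C⁻¹: P = DC⁻¹.
det C = 4, so C⁻¹ = [[-1/2, 0, 1/2], [7/4, 1/2, -3/4], [1, 1, 0]].
P = DC⁻¹ = [[36, 24, -18], [29, 14, -4]] · [[-1/2, 0, 1/2], [7/4, 1/2, -3/4], [1, 1, 0]] = [[6, -6, 0], [6, 3, 4]].

6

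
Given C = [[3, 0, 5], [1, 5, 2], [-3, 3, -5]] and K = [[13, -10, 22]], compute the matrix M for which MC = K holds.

M = [[-1, 1, -5]]

Since C sits to the right of M, M = KC⁻¹.
C has determinant -3; C⁻¹ = [[31/3, -5, 25/3], [1/3, 0, 1/3], [-6, 3, -5]].
M = KC⁻¹ = [[13, -10, 22]] · [[31/3, -5, 25/3], [1/3, 0, 1/3], [-6, 3, -5]] = [[-1, 1, -5]].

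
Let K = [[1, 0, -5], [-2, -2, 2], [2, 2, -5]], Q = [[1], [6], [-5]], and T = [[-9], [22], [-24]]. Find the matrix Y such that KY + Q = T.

Y = [[-5], [-2], [1]]

KY = T − Q = [[-10], [16], [-19]].
Left-multiplying both sides by K⁻¹ gives Y = K⁻¹(T − Q).
det K = 6; the adjugate gives K⁻¹ = [[1, -5/3, -5/3], [-1, 5/6, 4/3], [0, -1/3, -1/3]].
Y = K⁻¹(T − Q) = [[-5], [-2], [1]].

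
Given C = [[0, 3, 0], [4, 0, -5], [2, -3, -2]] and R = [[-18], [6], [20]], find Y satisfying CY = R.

Since C multiplies Y on the left, Y = C⁻¹R.
det C = -6; the adjugate gives C⁻¹ = [[5/2, -1, 5/2], [1/3, 0, 0], [2, -1, 2]].
Y = C⁻¹R = [[5/2, -1, 5/2], [1/3, 0, 0], [2, -1, 2]] · [[-18], [6], [20]] = [[-1], [-6], [-2]].

Y = [[-1], [-6], [-2]]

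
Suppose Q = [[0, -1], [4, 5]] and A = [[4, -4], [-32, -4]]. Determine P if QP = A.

P = [[-3, -6], [-4, 4]]

Left-multiplying both sides by Q⁻¹ gives P = Q⁻¹A.
det Q = 4, so Q⁻¹ = [[5/4, 1/4], [-1, 0]].
P = Q⁻¹A = [[5/4, 1/4], [-1, 0]] · [[4, -4], [-32, -4]] = [[-3, -6], [-4, 4]].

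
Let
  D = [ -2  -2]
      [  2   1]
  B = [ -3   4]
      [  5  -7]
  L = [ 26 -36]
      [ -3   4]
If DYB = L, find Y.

Y = D⁻¹LB⁻¹ (apply D⁻¹ on the left and B⁻¹ on the right).
det D = 2; the adjugate gives D⁻¹ = [[1/2, 1], [-1, -1]].
B has determinant 1; B⁻¹ = [[-7, -4], [-5, -3]].
D⁻¹L = [[10, -14], [-23, 32]].
Y = (D⁻¹L)B⁻¹ = [[0, 2], [1, -4]].

Y = [[0, 2], [1, -4]]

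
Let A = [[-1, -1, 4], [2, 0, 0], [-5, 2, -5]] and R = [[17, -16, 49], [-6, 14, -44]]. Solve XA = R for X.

X = [[6, -1, -5], [-6, 4, 4]]

A is on the right of X, so right-multiply by A⁻¹: X = RA⁻¹.
det A = 6; the adjugate gives A⁻¹ = [[0, 1/2, 0], [5/3, 25/6, 4/3], [2/3, 7/6, 1/3]].
X = RA⁻¹ = [[17, -16, 49], [-6, 14, -44]] · [[0, 1/2, 0], [5/3, 25/6, 4/3], [2/3, 7/6, 1/3]] = [[6, -1, -5], [-6, 4, 4]].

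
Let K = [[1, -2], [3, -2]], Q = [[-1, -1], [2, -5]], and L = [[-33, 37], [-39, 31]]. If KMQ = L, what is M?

M = [[3, 0], [-5, 5]]

M = K⁻¹LQ⁻¹ (apply K⁻¹ on the left and Q⁻¹ on the right).
det K = 4, so K⁻¹ = [[-1/2, 1/2], [-3/4, 1/4]].
det Q = 7, so Q⁻¹ = [[-5/7, 1/7], [-2/7, -1/7]].
K⁻¹L = [[-3, -3], [15, -20]].
M = (K⁻¹L)Q⁻¹ = [[3, 0], [-5, 5]].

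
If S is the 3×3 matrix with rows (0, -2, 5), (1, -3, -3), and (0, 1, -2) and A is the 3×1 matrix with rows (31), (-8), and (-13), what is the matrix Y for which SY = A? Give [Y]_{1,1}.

-2

S is on the left of Y, so left-multiply by S⁻¹: Y = S⁻¹A.
det S = 1; the adjugate gives S⁻¹ = [[9, 1, 21], [2, 0, 5], [1, 0, 2]].
Y = S⁻¹A = [[9, 1, 21], [2, 0, 5], [1, 0, 2]] · [[31], [-8], [-13]] = [[-2], [-3], [5]].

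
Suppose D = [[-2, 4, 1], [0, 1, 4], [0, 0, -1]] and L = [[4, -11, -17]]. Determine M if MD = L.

Right-multiplying both sides by D⁻¹ gives M = LD⁻¹.
det D = 2, so D⁻¹ = [[-1/2, 2, 15/2], [0, 1, 4], [0, 0, -1]].
M = LD⁻¹ = [[4, -11, -17]] · [[-1/2, 2, 15/2], [0, 1, 4], [0, 0, -1]] = [[-2, -3, 3]].

M = [[-2, -3, 3]]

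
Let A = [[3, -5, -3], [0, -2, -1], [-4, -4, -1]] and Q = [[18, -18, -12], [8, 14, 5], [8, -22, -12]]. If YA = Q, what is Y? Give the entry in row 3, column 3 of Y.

Right-multiplying both sides by A⁻¹ gives Y = QA⁻¹.
A has determinant -2; A⁻¹ = [[1, -7/2, 1/2], [-2, 15/2, -3/2], [4, -16, 3]].
Y = QA⁻¹ = [[18, -18, -12], [8, 14, 5], [8, -22, -12]] · [[1, -7/2, 1/2], [-2, 15/2, -3/2], [4, -16, 3]] = [[6, -6, 0], [0, -3, -2], [4, -1, 1]].

1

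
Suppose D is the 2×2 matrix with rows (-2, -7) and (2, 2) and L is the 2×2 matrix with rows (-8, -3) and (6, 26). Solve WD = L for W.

D is on the right of W, so right-multiply by D⁻¹: W = LD⁻¹.
det D = 10, so D⁻¹ = [[1/5, 7/10], [-1/5, -1/5]].
W = LD⁻¹ = [[-8, -3], [6, 26]] · [[1/5, 7/10], [-1/5, -1/5]] = [[-1, -5], [-4, -1]].

W = [[-1, -5], [-4, -1]]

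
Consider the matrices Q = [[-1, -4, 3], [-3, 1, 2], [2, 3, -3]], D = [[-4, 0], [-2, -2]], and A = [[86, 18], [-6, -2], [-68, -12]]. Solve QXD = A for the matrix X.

X = [[1, -3], [4, 0], [0, -4]]

Isolating X: multiply by Q⁻¹ from the left and D⁻¹ from the right, so X = Q⁻¹AD⁻¹.
Q has determinant -4; Q⁻¹ = [[9/4, 3/4, 11/4], [5/4, 3/4, 7/4], [11/4, 5/4, 13/4]].
det D = 8; the adjugate gives D⁻¹ = [[-1/4, 0], [1/4, -1/2]].
Q⁻¹A = [[2, 6], [-16, 0], [8, 8]].
X = (Q⁻¹A)D⁻¹ = [[1, -3], [4, 0], [0, -4]].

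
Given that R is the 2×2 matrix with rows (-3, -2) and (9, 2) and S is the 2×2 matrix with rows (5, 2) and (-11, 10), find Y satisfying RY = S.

Y = [[-1, 2], [-1, -4]]

Since R multiplies Y on the left, Y = R⁻¹S.
R has determinant 12; R⁻¹ = [[1/6, 1/6], [-3/4, -1/4]].
Y = R⁻¹S = [[1/6, 1/6], [-3/4, -1/4]] · [[5, 2], [-11, 10]] = [[-1, 2], [-1, -4]].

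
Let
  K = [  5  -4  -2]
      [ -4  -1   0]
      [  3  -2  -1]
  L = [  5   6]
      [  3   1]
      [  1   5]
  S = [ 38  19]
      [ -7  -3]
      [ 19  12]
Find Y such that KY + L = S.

Y = [[3, 1], [-2, 0], [-5, -4]]

KY = S − L = [[33, 13], [-10, -4], [18, 7]].
Since K multiplies Y on the left, Y = K⁻¹(S − L).
det K = -1; the adjugate gives K⁻¹ = [[-1, 0, 2], [4, -1, -8], [-11, 2, 21]].
Y = K⁻¹(S − L) = [[3, 1], [-2, 0], [-5, -4]].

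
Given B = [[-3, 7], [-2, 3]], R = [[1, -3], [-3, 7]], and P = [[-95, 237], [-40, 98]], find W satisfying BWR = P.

W = [[-4, -1], [-5, 3]]

W = B⁻¹PR⁻¹ (apply B⁻¹ on the left and R⁻¹ on the right).
det B = 5, so B⁻¹ = [[3/5, -7/5], [2/5, -3/5]].
det R = -2; the adjugate gives R⁻¹ = [[-7/2, -3/2], [-3/2, -1/2]].
B⁻¹P = [[-1, 5], [-14, 36]].
W = (B⁻¹P)R⁻¹ = [[-4, -1], [-5, 3]].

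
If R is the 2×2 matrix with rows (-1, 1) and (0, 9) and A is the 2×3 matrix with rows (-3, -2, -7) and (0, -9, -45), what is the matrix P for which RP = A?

Since R multiplies P on the left, P = R⁻¹A.
det R = -9, so R⁻¹ = [[-1, 1/9], [0, 1/9]].
P = R⁻¹A = [[-1, 1/9], [0, 1/9]] · [[-3, -2, -7], [0, -9, -45]] = [[3, 1, 2], [0, -1, -5]].

P = [[3, 1, 2], [0, -1, -5]]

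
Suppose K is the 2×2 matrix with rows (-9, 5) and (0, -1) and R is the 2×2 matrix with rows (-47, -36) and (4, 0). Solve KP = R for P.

P = [[3, 4], [-4, 0]]

Since K multiplies P on the left, P = K⁻¹R.
det K = 9, so K⁻¹ = [[-1/9, -5/9], [0, -1]].
P = K⁻¹R = [[-1/9, -5/9], [0, -1]] · [[-47, -36], [4, 0]] = [[3, 4], [-4, 0]].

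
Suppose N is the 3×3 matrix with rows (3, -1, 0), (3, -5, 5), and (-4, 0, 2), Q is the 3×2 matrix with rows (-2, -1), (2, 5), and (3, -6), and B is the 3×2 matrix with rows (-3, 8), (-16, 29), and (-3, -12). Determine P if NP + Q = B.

P = [[-1, 3], [-2, 0], [-5, 3]]

NP = B − Q = [[-1, 9], [-18, 24], [-6, -6]].
Since N multiplies P on the left, P = N⁻¹(B − Q).
N has determinant -4; N⁻¹ = [[5/2, -1/2, 5/4], [13/2, -3/2, 15/4], [5, -1, 3]].
P = N⁻¹(B − Q) = [[-1, 3], [-2, 0], [-5, 3]].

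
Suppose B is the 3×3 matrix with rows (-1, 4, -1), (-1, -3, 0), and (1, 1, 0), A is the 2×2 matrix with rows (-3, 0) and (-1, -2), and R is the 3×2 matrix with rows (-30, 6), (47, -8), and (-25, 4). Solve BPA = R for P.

P = B⁻¹RA⁻¹ (apply B⁻¹ on the left and A⁻¹ on the right).
det B = -2, so B⁻¹ = [[0, 1/2, 3/2], [0, -1/2, -1/2], [-1, -5/2, -7/2]].
det A = 6, so A⁻¹ = [[-1/3, 0], [1/6, -1/2]].
B⁻¹R = [[-14, 2], [-11, 2], [0, 0]].
P = (B⁻¹R)A⁻¹ = [[5, -1], [4, -1], [0, 0]].

P = [[5, -1], [4, -1], [0, 0]]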